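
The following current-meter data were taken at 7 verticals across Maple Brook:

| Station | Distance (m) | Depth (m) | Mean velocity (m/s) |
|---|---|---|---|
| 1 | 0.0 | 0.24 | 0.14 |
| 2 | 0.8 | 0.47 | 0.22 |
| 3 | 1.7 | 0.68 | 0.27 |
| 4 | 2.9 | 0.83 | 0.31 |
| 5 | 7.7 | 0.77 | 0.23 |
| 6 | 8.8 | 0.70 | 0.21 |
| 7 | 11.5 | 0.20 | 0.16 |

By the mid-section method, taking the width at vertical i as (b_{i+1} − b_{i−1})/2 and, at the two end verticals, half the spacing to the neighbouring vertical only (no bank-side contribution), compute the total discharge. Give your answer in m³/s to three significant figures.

1.91 m³/s

w_1 = (0.8 − 0.0)/2 = 0.4 m; q_1 = 0.14 × 0.24 × 0.4 = 0.01344 m³/s
w_2 = (1.7 − 0.0)/2 = 0.85 m; q_2 = 0.22 × 0.47 × 0.85 = 0.08789 m³/s
w_3 = (2.9 − 0.8)/2 = 1.05 m; q_3 = 0.27 × 0.68 × 1.05 = 0.1928 m³/s
w_4 = (7.7 − 1.7)/2 = 3 m; q_4 = 0.31 × 0.83 × 3 = 0.7719 m³/s
w_5 = (8.8 − 2.9)/2 = 2.95 m; q_5 = 0.23 × 0.77 × 2.95 = 0.5224 m³/s
w_6 = (11.5 − 7.7)/2 = 1.9 m; q_6 = 0.21 × 0.70 × 1.9 = 0.2793 m³/s
w_7 = (11.5 − 8.8)/2 = 1.35 m; q_7 = 0.16 × 0.20 × 1.35 = 0.04320 m³/s
Q = Σ qᵢ = 1.911 m³/s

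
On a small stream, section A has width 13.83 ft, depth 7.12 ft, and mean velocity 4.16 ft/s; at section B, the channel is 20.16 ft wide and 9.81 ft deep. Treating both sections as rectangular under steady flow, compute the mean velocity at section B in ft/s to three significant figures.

2.07 ft/s

Q = A₁V₁ = (13.83×7.12) × 4.16 = 409.6 ft³/s
A₂ = 20.16 × 9.81 = 197.8 ft²
V₂ = Q/A₂ = 409.6/197.8 = 2.071 ft/s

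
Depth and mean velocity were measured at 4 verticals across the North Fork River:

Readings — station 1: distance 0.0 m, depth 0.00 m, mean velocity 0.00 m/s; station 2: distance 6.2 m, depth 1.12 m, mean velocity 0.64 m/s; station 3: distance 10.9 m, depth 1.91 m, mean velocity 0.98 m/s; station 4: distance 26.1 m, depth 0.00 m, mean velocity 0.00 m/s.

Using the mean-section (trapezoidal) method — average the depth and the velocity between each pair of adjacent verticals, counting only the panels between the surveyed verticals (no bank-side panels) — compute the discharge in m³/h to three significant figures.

Panel 1-2: Δb = 6.2 m, d̄ = (0.00+1.12)/2 = 0.56, v̄ = (0.00+0.64)/2 = 0.32 → q = 6.2×0.56×0.32 = 1.111 m³/s
Panel 2-3: Δb = 4.7 m, d̄ = (1.12+1.91)/2 = 1.515, v̄ = (0.64+0.98)/2 = 0.81 → q = 4.7×1.515×0.81 = 5.768 m³/s
Panel 3-4: Δb = 15.2 m, d̄ = (1.91+0.00)/2 = 0.955, v̄ = (0.98+0.00)/2 = 0.49 → q = 15.2×0.955×0.49 = 7.113 m³/s
Q = Σ q = 13.99 m³/s
= 13.99 × 3600 = 50370 m³/h

50400 m³/h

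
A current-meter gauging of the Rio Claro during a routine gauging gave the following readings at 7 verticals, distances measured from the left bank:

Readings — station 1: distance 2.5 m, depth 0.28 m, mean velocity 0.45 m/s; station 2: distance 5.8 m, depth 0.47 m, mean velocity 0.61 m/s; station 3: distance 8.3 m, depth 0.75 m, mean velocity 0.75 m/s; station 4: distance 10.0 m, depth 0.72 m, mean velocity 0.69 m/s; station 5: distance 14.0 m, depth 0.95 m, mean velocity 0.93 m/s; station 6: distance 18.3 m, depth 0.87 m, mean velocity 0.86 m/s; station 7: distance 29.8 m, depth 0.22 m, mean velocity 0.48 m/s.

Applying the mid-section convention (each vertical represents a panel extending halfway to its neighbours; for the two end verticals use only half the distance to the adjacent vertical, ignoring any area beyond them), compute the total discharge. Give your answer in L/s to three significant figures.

w_1 = (5.8 − 2.5)/2 = 1.65 m; q_1 = 0.45 × 0.28 × 1.65 = 0.2079 m³/s
w_2 = (8.3 − 2.5)/2 = 2.9 m; q_2 = 0.61 × 0.47 × 2.9 = 0.8314 m³/s
w_3 = (10.0 − 5.8)/2 = 2.1 m; q_3 = 0.75 × 0.75 × 2.1 = 1.181 m³/s
w_4 = (14.0 − 8.3)/2 = 2.85 m; q_4 = 0.69 × 0.72 × 2.85 = 1.416 m³/s
w_5 = (18.3 − 10.0)/2 = 4.15 m; q_5 = 0.93 × 0.95 × 4.15 = 3.667 m³/s
w_6 = (29.8 − 14.0)/2 = 7.9 m; q_6 = 0.86 × 0.87 × 7.9 = 5.911 m³/s
w_7 = (29.8 − 18.3)/2 = 5.75 m; q_7 = 0.48 × 0.22 × 5.75 = 0.6072 m³/s
Q = Σ qᵢ = 13.82 m³/s
= 13.82 × 1000 = 13820 L/s

13800 L/s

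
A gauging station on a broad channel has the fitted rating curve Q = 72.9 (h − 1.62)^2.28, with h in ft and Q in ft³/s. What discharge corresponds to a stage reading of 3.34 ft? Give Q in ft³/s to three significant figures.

Q = 72.9 × (3.34 − 1.62)^2.28 = 72.9 × 1.72^2.28 = 251.0 ft³/s

251 ft³/s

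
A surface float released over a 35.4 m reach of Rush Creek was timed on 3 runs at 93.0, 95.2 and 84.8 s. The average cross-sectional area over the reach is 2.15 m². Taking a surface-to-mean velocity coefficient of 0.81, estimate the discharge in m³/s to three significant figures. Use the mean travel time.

0.677 m³/s

t̄ = (93.0 + 95.2 + 84.8) / 3 = 91 s
v_surface = L / t̄ = 35.4 / 91 = 0.3890 m/s
v_mean = 0.81 × 0.3890 = 0.3151 m/s
Q = A × v_mean = 2.15 × 0.3151 = 0.6775 m³/s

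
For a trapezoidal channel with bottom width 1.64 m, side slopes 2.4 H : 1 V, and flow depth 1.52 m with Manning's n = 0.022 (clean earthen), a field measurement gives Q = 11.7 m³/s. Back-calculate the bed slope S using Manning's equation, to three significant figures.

A = (b + z·y)·y = (1.64 + 2.4×1.52)×1.52 = 8.038 m²
P = b + 2y√(1+z²) = 1.64 + 2×1.52×√(1+2.4²) = 9.544 m
R = A/P = 8.038/9.544 = 0.8422 m
S = (Q·n / (1·A·R^(2/3)))² = (11.7×0.022 / (1×8.038×0.8918))² = 0.001289

0.00129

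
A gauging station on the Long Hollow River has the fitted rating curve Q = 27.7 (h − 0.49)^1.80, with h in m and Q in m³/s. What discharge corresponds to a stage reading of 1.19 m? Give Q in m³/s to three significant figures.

Q = 27.7 × (1.19 − 0.49)^1.80 = 27.7 × 0.7^1.80 = 14.58 m³/s

14.6 m³/s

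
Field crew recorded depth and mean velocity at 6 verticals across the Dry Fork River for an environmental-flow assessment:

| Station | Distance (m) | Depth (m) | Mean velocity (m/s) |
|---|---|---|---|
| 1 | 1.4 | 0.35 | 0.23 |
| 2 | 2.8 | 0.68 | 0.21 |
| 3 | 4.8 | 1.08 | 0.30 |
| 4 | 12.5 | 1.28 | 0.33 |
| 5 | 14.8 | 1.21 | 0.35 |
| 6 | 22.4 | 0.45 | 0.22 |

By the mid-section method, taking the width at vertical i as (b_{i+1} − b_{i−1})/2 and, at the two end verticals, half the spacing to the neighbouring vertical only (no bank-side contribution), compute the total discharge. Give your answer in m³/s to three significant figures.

w_1 = (2.8 − 1.4)/2 = 0.7 m; q_1 = 0.23 × 0.35 × 0.7 = 0.05635 m³/s
w_2 = (4.8 − 1.4)/2 = 1.7 m; q_2 = 0.21 × 0.68 × 1.7 = 0.2428 m³/s
w_3 = (12.5 − 2.8)/2 = 4.85 m; q_3 = 0.30 × 1.08 × 4.85 = 1.571 m³/s
w_4 = (14.8 − 4.8)/2 = 5 m; q_4 = 0.33 × 1.28 × 5 = 2.112 m³/s
w_5 = (22.4 − 12.5)/2 = 4.95 m; q_5 = 0.35 × 1.21 × 4.95 = 2.096 m³/s
w_6 = (22.4 − 14.8)/2 = 3.8 m; q_6 = 0.22 × 0.45 × 3.8 = 0.3762 m³/s
Q = Σ qᵢ = 6.455 m³/s

6.46 m³/s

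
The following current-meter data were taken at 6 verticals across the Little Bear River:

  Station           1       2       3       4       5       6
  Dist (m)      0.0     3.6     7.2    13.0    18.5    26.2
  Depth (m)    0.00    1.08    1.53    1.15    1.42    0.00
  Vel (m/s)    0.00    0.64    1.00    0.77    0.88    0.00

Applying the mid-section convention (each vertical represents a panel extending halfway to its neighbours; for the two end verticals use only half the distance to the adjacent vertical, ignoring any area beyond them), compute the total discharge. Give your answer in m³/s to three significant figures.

w_2 = (7.2 − 0.0)/2 = 3.6 m; q_2 = 0.64 × 1.08 × 3.6 = 2.488 m³/s
w_3 = (13.0 − 3.6)/2 = 4.7 m; q_3 = 1.00 × 1.53 × 4.7 = 7.191 m³/s
w_4 = (18.5 − 7.2)/2 = 5.65 m; q_4 = 0.77 × 1.15 × 5.65 = 5.003 m³/s
w_5 = (26.2 − 13.0)/2 = 6.6 m; q_5 = 0.88 × 1.42 × 6.6 = 8.247 m³/s
Stations 1, 6 contribute zero (depth or velocity is 0).
Q = Σ qᵢ = 22.93 m³/s

22.9 m³/s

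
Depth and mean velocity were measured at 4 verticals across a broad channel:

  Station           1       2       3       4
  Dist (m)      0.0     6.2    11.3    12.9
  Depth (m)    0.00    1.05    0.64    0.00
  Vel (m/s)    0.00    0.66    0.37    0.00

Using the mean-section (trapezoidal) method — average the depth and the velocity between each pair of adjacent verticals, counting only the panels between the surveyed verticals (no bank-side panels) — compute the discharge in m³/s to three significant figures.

Panel 1-2: Δb = 6.2 m, d̄ = (0.00+1.05)/2 = 0.525, v̄ = (0.00+0.66)/2 = 0.33 → q = 6.2×0.525×0.33 = 1.074 m³/s
Panel 2-3: Δb = 5.1 m, d̄ = (1.05+0.64)/2 = 0.845, v̄ = (0.66+0.37)/2 = 0.515 → q = 5.1×0.845×0.515 = 2.219 m³/s
Panel 3-4: Δb = 1.6 m, d̄ = (0.64+0.00)/2 = 0.32, v̄ = (0.37+0.00)/2 = 0.185 → q = 1.6×0.32×0.185 = 0.09472 m³/s
Q = Σ q = 3.388 m³/s

3.39 m³/s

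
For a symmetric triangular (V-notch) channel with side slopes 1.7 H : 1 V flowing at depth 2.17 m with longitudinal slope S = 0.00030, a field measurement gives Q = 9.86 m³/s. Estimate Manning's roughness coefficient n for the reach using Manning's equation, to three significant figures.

A = z·y² = 1.7×2.17² = 8.005 m²
P = 2y√(1+z²) = 2×2.17×√(1+1.7²) = 8.560 m
R = A/P = 8.005/8.560 = 0.9352 m
n = (1/Q)·A·R^(2/3)·S^(1/2) = (1/9.86) × 8.005 × 0.9563 × 0.01732 = 0.01345

0.0134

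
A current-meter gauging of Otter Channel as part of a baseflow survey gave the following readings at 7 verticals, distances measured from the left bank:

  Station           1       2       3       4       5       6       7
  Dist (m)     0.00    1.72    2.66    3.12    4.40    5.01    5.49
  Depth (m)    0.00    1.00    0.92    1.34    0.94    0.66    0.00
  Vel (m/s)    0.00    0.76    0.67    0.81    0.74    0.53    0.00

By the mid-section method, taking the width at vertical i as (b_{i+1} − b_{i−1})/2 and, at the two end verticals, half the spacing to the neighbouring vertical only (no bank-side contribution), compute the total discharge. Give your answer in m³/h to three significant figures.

w_2 = (2.66 − 0.00)/2 = 1.33 m; q_2 = 0.76 × 1.00 × 1.33 = 1.011 m³/s
w_3 = (3.12 − 1.72)/2 = 0.7 m; q_3 = 0.67 × 0.92 × 0.7 = 0.4315 m³/s
w_4 = (4.40 − 2.66)/2 = 0.87 m; q_4 = 0.81 × 1.34 × 0.87 = 0.9443 m³/s
w_5 = (5.01 − 3.12)/2 = 0.945 m; q_5 = 0.74 × 0.94 × 0.945 = 0.6573 m³/s
w_6 = (5.49 − 4.40)/2 = 0.545 m; q_6 = 0.53 × 0.66 × 0.545 = 0.1906 m³/s
Stations 1, 7 contribute zero (depth or velocity is 0).
Q = Σ qᵢ = 3.235 m³/s
= 3.235 × 3600 = 11640 m³/h

11600 m³/h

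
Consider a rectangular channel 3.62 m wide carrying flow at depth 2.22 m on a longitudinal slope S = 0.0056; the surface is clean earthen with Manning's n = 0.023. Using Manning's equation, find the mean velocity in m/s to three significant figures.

3.25 m/s

A = b·y = 3.62 × 2.22 = 8.036 m²
P = b + 2y = 3.62 + 2×2.22 = 8.060 m
R = A/P = 8.036/8.060 = 0.9971 m
Q = (1/n)·A·R^(2/3)·S^(1/2) = (1/0.023) × 8.036 × 0.9971^(2/3) × 0.0056^(1/2) = 26.10 m³/s
V = Q/A = 26.10/8.036 = 3.247 m/s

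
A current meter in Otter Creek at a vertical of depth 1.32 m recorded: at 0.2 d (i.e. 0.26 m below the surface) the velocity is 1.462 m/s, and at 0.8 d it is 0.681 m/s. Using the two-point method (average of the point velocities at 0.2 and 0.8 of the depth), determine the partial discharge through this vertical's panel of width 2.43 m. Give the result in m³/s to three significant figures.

v̄ = (1.462 + 0.681) / 2 = 1.072 m/s
q = v̄ × d × w = 1.072 × 1.32 × 2.43 = 3.437 m³/s

3.44 m³/s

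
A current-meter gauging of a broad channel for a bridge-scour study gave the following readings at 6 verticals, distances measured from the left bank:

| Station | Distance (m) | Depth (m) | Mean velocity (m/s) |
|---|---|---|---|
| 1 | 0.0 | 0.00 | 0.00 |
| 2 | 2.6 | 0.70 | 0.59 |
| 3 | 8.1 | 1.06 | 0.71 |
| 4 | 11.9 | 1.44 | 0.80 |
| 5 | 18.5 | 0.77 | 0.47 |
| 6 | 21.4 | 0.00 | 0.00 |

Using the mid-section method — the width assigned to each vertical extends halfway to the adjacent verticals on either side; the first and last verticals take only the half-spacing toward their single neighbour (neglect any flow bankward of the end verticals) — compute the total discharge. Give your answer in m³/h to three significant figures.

46400 m³/h

w_2 = (8.1 − 0.0)/2 = 4.05 m; q_2 = 0.59 × 0.70 × 4.05 = 1.673 m³/s
w_3 = (11.9 − 2.6)/2 = 4.65 m; q_3 = 0.71 × 1.06 × 4.65 = 3.500 m³/s
w_4 = (18.5 − 8.1)/2 = 5.2 m; q_4 = 0.80 × 1.44 × 5.2 = 5.990 m³/s
w_5 = (21.4 − 11.9)/2 = 4.75 m; q_5 = 0.47 × 0.77 × 4.75 = 1.719 m³/s
Stations 1, 6 contribute zero (depth or velocity is 0).
Q = Σ qᵢ = 12.88 m³/s
= 12.88 × 3600 = 46370 m³/h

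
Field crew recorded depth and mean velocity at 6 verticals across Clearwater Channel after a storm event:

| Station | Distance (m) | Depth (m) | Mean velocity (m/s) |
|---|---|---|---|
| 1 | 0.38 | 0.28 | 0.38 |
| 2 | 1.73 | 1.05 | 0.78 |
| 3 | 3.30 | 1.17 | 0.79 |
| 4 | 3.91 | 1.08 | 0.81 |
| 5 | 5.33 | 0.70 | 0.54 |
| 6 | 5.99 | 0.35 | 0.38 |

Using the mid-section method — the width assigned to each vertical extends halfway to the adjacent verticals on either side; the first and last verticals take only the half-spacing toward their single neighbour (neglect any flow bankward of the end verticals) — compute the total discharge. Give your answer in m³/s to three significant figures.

w_1 = (1.73 − 0.38)/2 = 0.675 m; q_1 = 0.38 × 0.28 × 0.675 = 0.07182 m³/s
w_2 = (3.30 − 0.38)/2 = 1.46 m; q_2 = 0.78 × 1.05 × 1.46 = 1.196 m³/s
w_3 = (3.91 − 1.73)/2 = 1.09 m; q_3 = 0.79 × 1.17 × 1.09 = 1.007 m³/s
w_4 = (5.33 − 3.30)/2 = 1.015 m; q_4 = 0.81 × 1.08 × 1.015 = 0.8879 m³/s
w_5 = (5.99 − 3.91)/2 = 1.04 m; q_5 = 0.54 × 0.70 × 1.04 = 0.3931 m³/s
w_6 = (5.99 − 5.33)/2 = 0.33 m; q_6 = 0.38 × 0.35 × 0.33 = 0.04389 m³/s
Q = Σ qᵢ = 3.600 m³/s

3.60 m³/s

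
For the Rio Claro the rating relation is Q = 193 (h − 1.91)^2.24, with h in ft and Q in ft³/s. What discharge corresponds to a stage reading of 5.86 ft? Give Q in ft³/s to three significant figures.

Q = 193 × (5.86 − 1.91)^2.24 = 193 × 3.95^2.24 = 4187 ft³/s

4190 ft³/s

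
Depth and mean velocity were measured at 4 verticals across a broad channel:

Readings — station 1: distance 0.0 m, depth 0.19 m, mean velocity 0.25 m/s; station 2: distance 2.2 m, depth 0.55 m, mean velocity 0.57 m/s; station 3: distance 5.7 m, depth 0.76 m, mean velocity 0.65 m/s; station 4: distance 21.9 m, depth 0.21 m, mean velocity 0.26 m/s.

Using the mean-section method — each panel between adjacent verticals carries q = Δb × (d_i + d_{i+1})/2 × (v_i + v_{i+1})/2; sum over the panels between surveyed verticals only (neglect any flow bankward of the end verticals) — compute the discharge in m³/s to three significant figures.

5.31 m³/s

Panel 1-2: Δb = 2.2 m, d̄ = (0.19+0.55)/2 = 0.37, v̄ = (0.25+0.57)/2 = 0.41 → q = 2.2×0.37×0.41 = 0.3337 m³/s
Panel 2-3: Δb = 3.5 m, d̄ = (0.55+0.76)/2 = 0.655, v̄ = (0.57+0.65)/2 = 0.61 → q = 3.5×0.655×0.61 = 1.398 m³/s
Panel 3-4: Δb = 16.2 m, d̄ = (0.76+0.21)/2 = 0.485, v̄ = (0.65+0.26)/2 = 0.455 → q = 16.2×0.485×0.455 = 3.575 m³/s
Q = Σ q = 5.307 m³/s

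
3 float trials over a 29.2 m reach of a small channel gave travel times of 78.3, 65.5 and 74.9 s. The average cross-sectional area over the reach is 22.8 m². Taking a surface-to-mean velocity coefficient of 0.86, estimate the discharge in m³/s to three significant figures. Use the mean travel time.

7.85 m³/s

t̄ = (78.3 + 65.5 + 74.9) / 3 = 72.9 s
v_surface = L / t̄ = 29.2 / 72.9 = 0.4005 m/s
v_mean = 0.86 × 0.4005 = 0.3445 m/s
Q = A × v_mean = 22.8 × 0.3445 = 7.854 m³/s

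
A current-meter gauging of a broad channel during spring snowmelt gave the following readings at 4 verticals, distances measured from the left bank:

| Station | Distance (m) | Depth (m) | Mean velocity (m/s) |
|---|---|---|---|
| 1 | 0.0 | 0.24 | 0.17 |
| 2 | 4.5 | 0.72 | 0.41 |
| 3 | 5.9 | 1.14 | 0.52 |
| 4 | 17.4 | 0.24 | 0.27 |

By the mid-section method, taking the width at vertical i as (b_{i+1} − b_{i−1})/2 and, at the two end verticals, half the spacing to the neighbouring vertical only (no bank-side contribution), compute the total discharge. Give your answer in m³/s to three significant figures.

w_1 = (4.5 − 0.0)/2 = 2.25 m; q_1 = 0.17 × 0.24 × 2.25 = 0.09180 m³/s
w_2 = (5.9 − 0.0)/2 = 2.95 m; q_2 = 0.41 × 0.72 × 2.95 = 0.8708 m³/s
w_3 = (17.4 − 4.5)/2 = 6.45 m; q_3 = 0.52 × 1.14 × 6.45 = 3.824 m³/s
w_4 = (17.4 − 5.9)/2 = 5.75 m; q_4 = 0.27 × 0.24 × 5.75 = 0.3726 m³/s
Q = Σ qᵢ = 5.159 m³/s

5.16 m³/s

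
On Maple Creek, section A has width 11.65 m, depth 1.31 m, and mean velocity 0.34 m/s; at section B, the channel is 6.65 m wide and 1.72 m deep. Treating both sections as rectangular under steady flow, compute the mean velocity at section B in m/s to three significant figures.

Q = A₁V₁ = (11.65×1.31) × 0.34 = 5.189 m³/s
A₂ = 6.65 × 1.72 = 11.44 m²
V₂ = Q/A₂ = 5.189/11.44 = 0.4537 m/s

0.454 m/s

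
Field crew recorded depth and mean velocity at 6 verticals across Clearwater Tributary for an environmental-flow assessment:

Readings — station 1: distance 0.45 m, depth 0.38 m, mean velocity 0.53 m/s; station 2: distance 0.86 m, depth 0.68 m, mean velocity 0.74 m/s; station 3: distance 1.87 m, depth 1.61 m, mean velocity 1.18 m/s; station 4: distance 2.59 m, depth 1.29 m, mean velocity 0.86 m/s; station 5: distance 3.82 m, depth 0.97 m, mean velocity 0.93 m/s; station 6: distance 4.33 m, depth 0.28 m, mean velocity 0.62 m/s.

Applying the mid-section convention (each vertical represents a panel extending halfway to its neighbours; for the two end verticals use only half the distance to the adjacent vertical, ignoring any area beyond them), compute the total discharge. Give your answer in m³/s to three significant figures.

3.95 m³/s

w_1 = (0.86 − 0.45)/2 = 0.205 m; q_1 = 0.53 × 0.38 × 0.205 = 0.04129 m³/s
w_2 = (1.87 − 0.45)/2 = 0.71 m; q_2 = 0.74 × 0.68 × 0.71 = 0.3573 m³/s
w_3 = (2.59 − 0.86)/2 = 0.865 m; q_3 = 1.18 × 1.61 × 0.865 = 1.643 m³/s
w_4 = (3.82 − 1.87)/2 = 0.975 m; q_4 = 0.86 × 1.29 × 0.975 = 1.082 m³/s
w_5 = (4.33 − 2.59)/2 = 0.87 m; q_5 = 0.93 × 0.97 × 0.87 = 0.7848 m³/s
w_6 = (4.33 − 3.82)/2 = 0.255 m; q_6 = 0.62 × 0.28 × 0.255 = 0.04427 m³/s
Q = Σ qᵢ = 3.953 m³/s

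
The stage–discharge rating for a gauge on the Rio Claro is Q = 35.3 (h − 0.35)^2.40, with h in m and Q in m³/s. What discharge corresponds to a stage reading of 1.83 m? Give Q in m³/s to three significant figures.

Q = 35.3 × (1.83 − 0.35)^2.40 = 35.3 × 1.48^2.40 = 90.45 m³/s

90.4 m³/s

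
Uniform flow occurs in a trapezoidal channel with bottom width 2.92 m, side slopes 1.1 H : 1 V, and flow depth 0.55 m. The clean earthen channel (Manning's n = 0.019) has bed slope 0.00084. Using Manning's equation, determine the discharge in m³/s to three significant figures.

A = (b + z·y)·y = (2.92 + 1.1×0.55)×0.55 = 1.939 m²
P = b + 2y√(1+z²) = 2.92 + 2×0.55×√(1+1.1²) = 4.555 m
R = A/P = 1.939/4.555 = 0.4256 m
Q = (1/n)·A·R^(2/3)·S^(1/2) = (1/0.019) × 1.939 × 0.4256^(2/3) × 0.00084^(1/2) = 1.673 m³/s

1.67 m³/s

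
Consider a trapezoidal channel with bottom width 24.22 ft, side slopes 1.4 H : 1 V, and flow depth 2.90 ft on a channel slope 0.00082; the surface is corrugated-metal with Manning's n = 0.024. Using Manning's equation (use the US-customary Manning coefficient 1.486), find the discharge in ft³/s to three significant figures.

261 ft³/s

A = (b + z·y)·y = (24.22 + 1.4×2.90)×2.90 = 82.01 ft²
P = b + 2y√(1+z²) = 24.22 + 2×2.90×√(1+1.4²) = 34.20 ft
R = A/P = 82.01/34.20 = 2.398 ft
Q = (1.486/n)·A·R^(2/3)·S^(1/2) = (1.486/0.024) × 82.01 × 2.398^(2/3) × 0.00082^(1/2) = 260.5 ft³/s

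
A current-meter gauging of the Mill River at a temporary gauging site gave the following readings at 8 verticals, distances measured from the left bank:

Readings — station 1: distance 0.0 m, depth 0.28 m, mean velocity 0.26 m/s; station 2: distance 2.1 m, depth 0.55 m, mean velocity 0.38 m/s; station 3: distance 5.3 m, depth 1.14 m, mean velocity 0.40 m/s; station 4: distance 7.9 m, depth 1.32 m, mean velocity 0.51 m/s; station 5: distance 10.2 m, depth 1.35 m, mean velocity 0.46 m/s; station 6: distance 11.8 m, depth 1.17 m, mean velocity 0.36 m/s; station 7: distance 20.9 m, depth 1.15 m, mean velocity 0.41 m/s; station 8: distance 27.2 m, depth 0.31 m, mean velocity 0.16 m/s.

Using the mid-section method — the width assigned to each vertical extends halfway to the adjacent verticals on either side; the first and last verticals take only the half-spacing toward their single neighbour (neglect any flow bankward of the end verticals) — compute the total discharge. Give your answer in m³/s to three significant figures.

10.9 m³/s

w_1 = (2.1 − 0.0)/2 = 1.05 m; q_1 = 0.26 × 0.28 × 1.05 = 0.07644 m³/s
w_2 = (5.3 − 0.0)/2 = 2.65 m; q_2 = 0.38 × 0.55 × 2.65 = 0.5539 m³/s
w_3 = (7.9 − 2.1)/2 = 2.9 m; q_3 = 0.40 × 1.14 × 2.9 = 1.322 m³/s
w_4 = (10.2 − 5.3)/2 = 2.45 m; q_4 = 0.51 × 1.32 × 2.45 = 1.649 m³/s
w_5 = (11.8 − 7.9)/2 = 1.95 m; q_5 = 0.46 × 1.35 × 1.95 = 1.211 m³/s
w_6 = (20.9 − 10.2)/2 = 5.35 m; q_6 = 0.36 × 1.17 × 5.35 = 2.253 m³/s
w_7 = (27.2 − 11.8)/2 = 7.7 m; q_7 = 0.41 × 1.15 × 7.7 = 3.631 m³/s
w_8 = (27.2 − 20.9)/2 = 3.15 m; q_8 = 0.16 × 0.31 × 3.15 = 0.1562 m³/s
Q = Σ qᵢ = 10.85 m³/s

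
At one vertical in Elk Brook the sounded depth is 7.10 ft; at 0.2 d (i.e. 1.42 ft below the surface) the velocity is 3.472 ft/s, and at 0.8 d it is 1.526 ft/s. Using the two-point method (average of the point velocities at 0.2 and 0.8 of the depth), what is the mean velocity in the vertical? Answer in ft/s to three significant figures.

v̄ = (3.472 + 1.526) / 2 = 2.499 ft/s

2.50 ft/s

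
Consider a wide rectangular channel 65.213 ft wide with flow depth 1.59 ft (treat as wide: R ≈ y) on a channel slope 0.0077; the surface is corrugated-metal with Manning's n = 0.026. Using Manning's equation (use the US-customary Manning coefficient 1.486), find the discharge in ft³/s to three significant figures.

708 ft³/s

A = b·y = 65.213 × 1.59 = 103.7 ft²
Wide channel: R ≈ y = 1.59 ft
Q = (1.486/n)·A·R^(2/3)·S^(1/2) = (1.486/0.026) × 103.7 × 1.590^(2/3) × 0.0077^(1/2) = 708.4 ft³/s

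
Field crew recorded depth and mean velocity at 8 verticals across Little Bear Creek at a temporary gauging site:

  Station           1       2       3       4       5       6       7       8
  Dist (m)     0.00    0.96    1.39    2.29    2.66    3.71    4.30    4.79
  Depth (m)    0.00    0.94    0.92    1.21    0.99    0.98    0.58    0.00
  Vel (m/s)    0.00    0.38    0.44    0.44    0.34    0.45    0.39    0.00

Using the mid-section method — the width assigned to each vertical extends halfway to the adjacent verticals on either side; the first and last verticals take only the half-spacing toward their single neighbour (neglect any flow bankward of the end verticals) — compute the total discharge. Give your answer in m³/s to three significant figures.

1.58 m³/s

w_2 = (1.39 − 0.00)/2 = 0.695 m; q_2 = 0.38 × 0.94 × 0.695 = 0.2483 m³/s
w_3 = (2.29 − 0.96)/2 = 0.665 m; q_3 = 0.44 × 0.92 × 0.665 = 0.2692 m³/s
w_4 = (2.66 − 1.39)/2 = 0.635 m; q_4 = 0.44 × 1.21 × 0.635 = 0.3381 m³/s
w_5 = (3.71 − 2.29)/2 = 0.71 m; q_5 = 0.34 × 0.99 × 0.71 = 0.2390 m³/s
w_6 = (4.30 − 2.66)/2 = 0.82 m; q_6 = 0.45 × 0.98 × 0.82 = 0.3616 m³/s
w_7 = (4.79 − 3.71)/2 = 0.54 m; q_7 = 0.39 × 0.58 × 0.54 = 0.1221 m³/s
Stations 1, 8 contribute zero (depth or velocity is 0).
Q = Σ qᵢ = 1.578 m³/s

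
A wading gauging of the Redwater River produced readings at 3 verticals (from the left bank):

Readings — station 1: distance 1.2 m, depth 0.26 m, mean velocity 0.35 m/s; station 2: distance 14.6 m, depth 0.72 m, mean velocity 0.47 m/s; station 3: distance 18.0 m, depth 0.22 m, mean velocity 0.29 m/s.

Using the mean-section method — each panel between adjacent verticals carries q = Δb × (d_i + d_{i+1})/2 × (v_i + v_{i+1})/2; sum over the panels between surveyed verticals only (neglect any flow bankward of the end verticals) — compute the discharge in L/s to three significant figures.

Panel 1-2: Δb = 13.4 m, d̄ = (0.26+0.72)/2 = 0.49, v̄ = (0.35+0.47)/2 = 0.41 → q = 13.4×0.49×0.41 = 2.692 m³/s
Panel 2-3: Δb = 3.4 m, d̄ = (0.72+0.22)/2 = 0.47, v̄ = (0.47+0.29)/2 = 0.38 → q = 3.4×0.47×0.38 = 0.6072 m³/s
Q = Σ q = 3.299 m³/s
= 3.299 × 1000 = 3299 L/s

3300 L/s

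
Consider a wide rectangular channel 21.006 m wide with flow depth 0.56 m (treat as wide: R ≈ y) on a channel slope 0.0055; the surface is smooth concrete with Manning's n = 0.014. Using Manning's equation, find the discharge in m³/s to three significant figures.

42.3 m³/s

A = b·y = 21.006 × 0.56 = 11.76 m²
Wide channel: R ≈ y = 0.56 m
Q = (1/n)·A·R^(2/3)·S^(1/2) = (1/0.014) × 11.76 × 0.5600^(2/3) × 0.0055^(1/2) = 42.34 m³/s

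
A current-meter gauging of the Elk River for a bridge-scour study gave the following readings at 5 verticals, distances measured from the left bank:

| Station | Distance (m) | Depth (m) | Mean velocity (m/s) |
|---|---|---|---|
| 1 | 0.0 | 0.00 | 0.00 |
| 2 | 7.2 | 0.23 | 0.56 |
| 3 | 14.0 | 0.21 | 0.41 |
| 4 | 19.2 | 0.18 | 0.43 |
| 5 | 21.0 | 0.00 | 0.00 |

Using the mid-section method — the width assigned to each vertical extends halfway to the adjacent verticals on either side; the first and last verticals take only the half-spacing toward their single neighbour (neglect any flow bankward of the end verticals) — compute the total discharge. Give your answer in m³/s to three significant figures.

1.69 m³/s

w_2 = (14.0 − 0.0)/2 = 7 m; q_2 = 0.56 × 0.23 × 7 = 0.9016 m³/s
w_3 = (19.2 − 7.2)/2 = 6 m; q_3 = 0.41 × 0.21 × 6 = 0.5166 m³/s
w_4 = (21.0 − 14.0)/2 = 3.5 m; q_4 = 0.43 × 0.18 × 3.5 = 0.2709 m³/s
Stations 1, 5 contribute zero (depth or velocity is 0).
Q = Σ qᵢ = 1.689 m³/s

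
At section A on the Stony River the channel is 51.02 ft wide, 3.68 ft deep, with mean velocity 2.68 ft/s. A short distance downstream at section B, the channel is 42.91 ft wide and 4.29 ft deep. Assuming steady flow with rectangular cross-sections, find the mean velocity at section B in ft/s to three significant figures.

Q = A₁V₁ = (51.02×3.68) × 2.68 = 503.2 ft³/s
A₂ = 42.91 × 4.29 = 184.1 ft²
V₂ = Q/A₂ = 503.2/184.1 = 2.733 ft/s

2.73 ft/s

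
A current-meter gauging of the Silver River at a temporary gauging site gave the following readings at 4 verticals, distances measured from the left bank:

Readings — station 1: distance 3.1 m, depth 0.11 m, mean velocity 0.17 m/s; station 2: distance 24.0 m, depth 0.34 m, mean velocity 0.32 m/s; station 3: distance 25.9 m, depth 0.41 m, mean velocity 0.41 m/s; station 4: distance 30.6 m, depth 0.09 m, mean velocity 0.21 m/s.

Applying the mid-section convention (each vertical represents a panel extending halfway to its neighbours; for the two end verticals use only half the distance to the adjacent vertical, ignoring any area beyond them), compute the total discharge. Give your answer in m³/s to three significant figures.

w_1 = (24.0 − 3.1)/2 = 10.45 m; q_1 = 0.17 × 0.11 × 10.45 = 0.1954 m³/s
w_2 = (25.9 − 3.1)/2 = 11.4 m; q_2 = 0.32 × 0.34 × 11.4 = 1.240 m³/s
w_3 = (30.6 − 24.0)/2 = 3.3 m; q_3 = 0.41 × 0.41 × 3.3 = 0.5547 m³/s
w_4 = (30.6 − 25.9)/2 = 2.35 m; q_4 = 0.21 × 0.09 × 2.35 = 0.04442 m³/s
Q = Σ qᵢ = 2.035 m³/s

2.03 m³/s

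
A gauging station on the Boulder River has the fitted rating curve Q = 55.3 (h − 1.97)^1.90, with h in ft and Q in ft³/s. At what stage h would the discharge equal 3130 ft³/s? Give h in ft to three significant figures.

h − h₀ = (Q/C)^(1/b) = (3130/55.3)^(1/1.90) = 8.366 ft
h = 1.97 + 8.366 = 10.34 ft

10.3 ft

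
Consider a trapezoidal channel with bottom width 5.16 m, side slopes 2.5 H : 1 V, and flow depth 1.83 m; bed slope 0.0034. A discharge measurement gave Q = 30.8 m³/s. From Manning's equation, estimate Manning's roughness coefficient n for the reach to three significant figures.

0.0378

A = (b + z·y)·y = (5.16 + 2.5×1.83)×1.83 = 17.82 m²
P = b + 2y√(1+z²) = 5.16 + 2×1.83×√(1+2.5²) = 15.01 m
R = A/P = 17.82/15.01 = 1.186 m
n = (1/Q)·A·R^(2/3)·S^(1/2) = (1/30.8) × 17.82 × 1.121 × 0.05831 = 0.03780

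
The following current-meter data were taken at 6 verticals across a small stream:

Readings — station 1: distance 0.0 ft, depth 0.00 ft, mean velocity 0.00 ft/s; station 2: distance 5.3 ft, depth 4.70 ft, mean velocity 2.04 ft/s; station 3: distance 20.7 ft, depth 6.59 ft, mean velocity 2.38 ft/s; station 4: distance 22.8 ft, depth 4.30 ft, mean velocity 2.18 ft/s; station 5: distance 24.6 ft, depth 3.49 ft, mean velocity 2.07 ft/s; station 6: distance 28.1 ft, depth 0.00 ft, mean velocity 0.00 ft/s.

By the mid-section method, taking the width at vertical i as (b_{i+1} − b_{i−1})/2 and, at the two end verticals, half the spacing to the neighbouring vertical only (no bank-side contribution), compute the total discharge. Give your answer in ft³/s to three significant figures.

274 ft³/s

w_2 = (20.7 − 0.0)/2 = 10.35 ft; q_2 = 2.04 × 4.70 × 10.35 = 99.24 ft³/s
w_3 = (22.8 − 5.3)/2 = 8.75 ft; q_3 = 2.38 × 6.59 × 8.75 = 137.2 ft³/s
w_4 = (24.6 − 20.7)/2 = 1.95 ft; q_4 = 2.18 × 4.30 × 1.95 = 18.28 ft³/s
w_5 = (28.1 − 22.8)/2 = 2.65 ft; q_5 = 2.07 × 3.49 × 2.65 = 19.14 ft³/s
Stations 1, 6 contribute zero (depth or velocity is 0).
Q = Σ qᵢ = 273.9 ft³/s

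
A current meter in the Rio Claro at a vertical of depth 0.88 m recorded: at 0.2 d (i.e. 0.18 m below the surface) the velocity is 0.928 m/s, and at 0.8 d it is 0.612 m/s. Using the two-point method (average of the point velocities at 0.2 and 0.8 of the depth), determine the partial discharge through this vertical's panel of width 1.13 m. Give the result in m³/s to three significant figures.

0.766 m³/s

v̄ = (0.928 + 0.612) / 2 = 0.7700 m/s
q = v̄ × d × w = 0.7700 × 0.88 × 1.13 = 0.7657 m³/s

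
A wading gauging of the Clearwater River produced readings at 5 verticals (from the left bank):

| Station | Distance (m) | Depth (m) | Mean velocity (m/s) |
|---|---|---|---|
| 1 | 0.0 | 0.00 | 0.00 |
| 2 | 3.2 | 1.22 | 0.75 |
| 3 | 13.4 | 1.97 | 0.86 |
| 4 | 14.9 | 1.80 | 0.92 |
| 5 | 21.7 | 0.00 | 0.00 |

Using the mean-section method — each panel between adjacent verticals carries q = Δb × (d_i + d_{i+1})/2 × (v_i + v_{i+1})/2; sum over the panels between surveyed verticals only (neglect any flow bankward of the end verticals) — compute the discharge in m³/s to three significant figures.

19.2 m³/s

Panel 1-2: Δb = 3.2 m, d̄ = (0.00+1.22)/2 = 0.61, v̄ = (0.00+0.75)/2 = 0.375 → q = 3.2×0.61×0.375 = 0.7320 m³/s
Panel 2-3: Δb = 10.2 m, d̄ = (1.22+1.97)/2 = 1.595, v̄ = (0.75+0.86)/2 = 0.805 → q = 10.2×1.595×0.805 = 13.10 m³/s
Panel 3-4: Δb = 1.5 m, d̄ = (1.97+1.80)/2 = 1.885, v̄ = (0.86+0.92)/2 = 0.89 → q = 1.5×1.885×0.89 = 2.516 m³/s
Panel 4-5: Δb = 6.8 m, d̄ = (1.80+0.00)/2 = 0.9, v̄ = (0.92+0.00)/2 = 0.46 → q = 6.8×0.9×0.46 = 2.815 m³/s
Q = Σ q = 19.16 m³/s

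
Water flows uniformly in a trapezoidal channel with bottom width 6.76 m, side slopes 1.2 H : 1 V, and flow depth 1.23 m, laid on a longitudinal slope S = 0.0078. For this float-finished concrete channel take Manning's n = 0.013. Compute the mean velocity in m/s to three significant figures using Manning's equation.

6.59 m/s

A = (b + z·y)·y = (6.76 + 1.2×1.23)×1.23 = 10.13 m²
P = b + 2y√(1+z²) = 6.76 + 2×1.23×√(1+1.2²) = 10.60 m
R = A/P = 10.13/10.60 = 0.9554 m
Q = (1/n)·A·R^(2/3)·S^(1/2) = (1/0.013) × 10.13 × 0.9554^(2/3) × 0.0078^(1/2) = 66.76 m³/s
V = Q/A = 66.76/10.13 = 6.590 m/s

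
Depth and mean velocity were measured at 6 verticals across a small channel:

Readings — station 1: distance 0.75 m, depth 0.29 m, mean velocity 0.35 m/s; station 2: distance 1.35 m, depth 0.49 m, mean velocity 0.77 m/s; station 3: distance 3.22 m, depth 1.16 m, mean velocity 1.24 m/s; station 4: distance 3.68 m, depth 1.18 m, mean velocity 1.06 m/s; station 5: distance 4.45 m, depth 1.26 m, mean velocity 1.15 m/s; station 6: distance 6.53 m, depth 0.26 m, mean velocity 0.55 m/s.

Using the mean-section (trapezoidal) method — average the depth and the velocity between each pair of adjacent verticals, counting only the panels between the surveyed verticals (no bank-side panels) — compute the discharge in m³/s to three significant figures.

Panel 1-2: Δb = 0.6 m, d̄ = (0.29+0.49)/2 = 0.39, v̄ = (0.35+0.77)/2 = 0.56 → q = 0.6×0.39×0.56 = 0.1310 m³/s
Panel 2-3: Δb = 1.87 m, d̄ = (0.49+1.16)/2 = 0.825, v̄ = (0.77+1.24)/2 = 1.005 → q = 1.87×0.825×1.005 = 1.550 m³/s
Panel 3-4: Δb = 0.46 m, d̄ = (1.16+1.18)/2 = 1.17, v̄ = (1.24+1.06)/2 = 1.15 → q = 0.46×1.17×1.15 = 0.6189 m³/s
Panel 4-5: Δb = 0.77 m, d̄ = (1.18+1.26)/2 = 1.22, v̄ = (1.06+1.15)/2 = 1.105 → q = 0.77×1.22×1.105 = 1.038 m³/s
Panel 5-6: Δb = 2.08 m, d̄ = (1.26+0.26)/2 = 0.76, v̄ = (1.15+0.55)/2 = 0.85 → q = 2.08×0.76×0.85 = 1.344 m³/s
Q = Σ q = 4.682 m³/s

4.68 m³/s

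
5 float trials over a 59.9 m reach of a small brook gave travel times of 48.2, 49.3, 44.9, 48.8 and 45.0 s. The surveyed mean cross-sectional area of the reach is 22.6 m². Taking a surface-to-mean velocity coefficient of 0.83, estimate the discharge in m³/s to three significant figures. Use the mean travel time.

t̄ = (48.2 + 49.3 + 44.9 + 48.8 + 45.0) / 5 = 47.24 s
v_surface = L / t̄ = 59.9 / 47.24 = 1.268 m/s
v_mean = 0.83 × 1.268 = 1.052 m/s
Q = A × v_mean = 22.6 × 1.052 = 23.79 m³/s

23.8 m³/s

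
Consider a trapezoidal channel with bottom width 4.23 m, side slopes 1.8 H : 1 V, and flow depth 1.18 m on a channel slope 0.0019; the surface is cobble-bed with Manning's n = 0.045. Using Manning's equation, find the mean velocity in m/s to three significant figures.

A = (b + z·y)·y = (4.23 + 1.8×1.18)×1.18 = 7.498 m²
P = b + 2y√(1+z²) = 4.23 + 2×1.18×√(1+1.8²) = 9.090 m
R = A/P = 7.498/9.090 = 0.8249 m
Q = (1/n)·A·R^(2/3)·S^(1/2) = (1/0.045) × 7.498 × 0.8249^(2/3) × 0.0019^(1/2) = 6.388 m³/s
V = Q/A = 6.388/7.498 = 0.8520 m/s

0.852 m/s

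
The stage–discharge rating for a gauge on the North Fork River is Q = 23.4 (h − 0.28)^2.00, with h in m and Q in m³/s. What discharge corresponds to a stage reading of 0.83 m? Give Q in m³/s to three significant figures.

7.08 m³/s

Q = 23.4 × (0.83 − 0.28)^2.00 = 23.4 × 0.55^2.00 = 7.079 m³/s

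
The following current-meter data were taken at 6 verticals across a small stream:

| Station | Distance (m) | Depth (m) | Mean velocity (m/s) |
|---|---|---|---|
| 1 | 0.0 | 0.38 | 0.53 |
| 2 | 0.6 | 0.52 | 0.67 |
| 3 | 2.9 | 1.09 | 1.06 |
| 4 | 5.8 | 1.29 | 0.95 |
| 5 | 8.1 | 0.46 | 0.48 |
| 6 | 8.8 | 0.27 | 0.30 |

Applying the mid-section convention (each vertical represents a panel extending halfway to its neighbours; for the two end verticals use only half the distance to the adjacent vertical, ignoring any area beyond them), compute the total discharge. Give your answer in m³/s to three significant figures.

w_1 = (0.6 − 0.0)/2 = 0.3 m; q_1 = 0.53 × 0.38 × 0.3 = 0.06042 m³/s
w_2 = (2.9 − 0.0)/2 = 1.45 m; q_2 = 0.67 × 0.52 × 1.45 = 0.5052 m³/s
w_3 = (5.8 − 0.6)/2 = 2.6 m; q_3 = 1.06 × 1.09 × 2.6 = 3.004 m³/s
w_4 = (8.1 − 2.9)/2 = 2.6 m; q_4 = 0.95 × 1.29 × 2.6 = 3.186 m³/s
w_5 = (8.8 − 5.8)/2 = 1.5 m; q_5 = 0.48 × 0.46 × 1.5 = 0.3312 m³/s
w_6 = (8.8 − 8.1)/2 = 0.35 m; q_6 = 0.30 × 0.27 × 0.35 = 0.02835 m³/s
Q = Σ qᵢ = 7.115 m³/s

7.12 m³/s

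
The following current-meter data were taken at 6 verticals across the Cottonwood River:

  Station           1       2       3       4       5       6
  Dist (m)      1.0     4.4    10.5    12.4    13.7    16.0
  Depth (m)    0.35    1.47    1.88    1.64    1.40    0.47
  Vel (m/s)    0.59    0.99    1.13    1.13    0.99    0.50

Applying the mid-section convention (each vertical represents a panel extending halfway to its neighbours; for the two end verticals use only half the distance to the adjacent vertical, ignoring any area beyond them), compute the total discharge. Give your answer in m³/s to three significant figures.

w_1 = (4.4 − 1.0)/2 = 1.7 m; q_1 = 0.59 × 0.35 × 1.7 = 0.3511 m³/s
w_2 = (10.5 − 1.0)/2 = 4.75 m; q_2 = 0.99 × 1.47 × 4.75 = 6.913 m³/s
w_3 = (12.4 − 4.4)/2 = 4 m; q_3 = 1.13 × 1.88 × 4 = 8.498 m³/s
w_4 = (13.7 − 10.5)/2 = 1.6 m; q_4 = 1.13 × 1.64 × 1.6 = 2.965 m³/s
w_5 = (16.0 − 12.4)/2 = 1.8 m; q_5 = 0.99 × 1.40 × 1.8 = 2.495 m³/s
w_6 = (16.0 − 13.7)/2 = 1.15 m; q_6 = 0.50 × 0.47 × 1.15 = 0.2703 m³/s
Q = Σ qᵢ = 21.49 m³/s

21.5 m³/s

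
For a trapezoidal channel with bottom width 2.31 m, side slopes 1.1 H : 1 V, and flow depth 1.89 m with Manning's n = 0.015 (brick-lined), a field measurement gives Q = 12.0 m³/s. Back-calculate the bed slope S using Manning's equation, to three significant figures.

0.000443

A = (b + z·y)·y = (2.31 + 1.1×1.89)×1.89 = 8.295 m²
P = b + 2y√(1+z²) = 2.31 + 2×1.89×√(1+1.1²) = 7.929 m
R = A/P = 8.295/7.929 = 1.046 m
S = (Q·n / (1·A·R^(2/3)))² = (12.0×0.015 / (1×8.295×1.031))² = 0.0004434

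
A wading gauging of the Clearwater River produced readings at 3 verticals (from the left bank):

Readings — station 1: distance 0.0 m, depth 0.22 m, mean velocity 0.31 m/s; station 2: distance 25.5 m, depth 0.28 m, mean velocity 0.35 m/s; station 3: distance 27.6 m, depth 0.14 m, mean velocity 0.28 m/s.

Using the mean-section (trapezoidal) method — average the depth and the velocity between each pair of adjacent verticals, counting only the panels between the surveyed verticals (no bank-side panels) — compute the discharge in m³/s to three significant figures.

Panel 1-2: Δb = 25.5 m, d̄ = (0.22+0.28)/2 = 0.25, v̄ = (0.31+0.35)/2 = 0.33 → q = 25.5×0.25×0.33 = 2.104 m³/s
Panel 2-3: Δb = 2.1 m, d̄ = (0.28+0.14)/2 = 0.21, v̄ = (0.35+0.28)/2 = 0.315 → q = 2.1×0.21×0.315 = 0.1389 m³/s
Q = Σ q = 2.243 m³/s

2.24 m³/s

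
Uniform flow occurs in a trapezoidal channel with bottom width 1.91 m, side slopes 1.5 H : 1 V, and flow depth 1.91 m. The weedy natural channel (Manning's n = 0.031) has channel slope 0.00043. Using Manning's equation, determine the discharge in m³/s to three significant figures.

A = (b + z·y)·y = (1.91 + 1.5×1.91)×1.91 = 9.120 m²
P = b + 2y√(1+z²) = 1.91 + 2×1.91×√(1+1.5²) = 8.797 m
R = A/P = 9.120/8.797 = 1.037 m
Q = (1/n)·A·R^(2/3)·S^(1/2) = (1/0.031) × 9.120 × 1.037^(2/3) × 0.00043^(1/2) = 6.249 m³/s

6.25 m³/s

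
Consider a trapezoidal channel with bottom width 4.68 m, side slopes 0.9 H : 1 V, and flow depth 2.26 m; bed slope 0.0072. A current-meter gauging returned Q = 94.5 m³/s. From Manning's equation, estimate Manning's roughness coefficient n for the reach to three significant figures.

A = (b + z·y)·y = (4.68 + 0.9×2.26)×2.26 = 15.17 m²
P = b + 2y√(1+z²) = 4.68 + 2×2.26×√(1+0.9²) = 10.76 m
R = A/P = 15.17/10.76 = 1.410 m
n = (1/Q)·A·R^(2/3)·S^(1/2) = (1/94.5) × 15.17 × 1.257 × 0.08485 = 0.01713

0.0171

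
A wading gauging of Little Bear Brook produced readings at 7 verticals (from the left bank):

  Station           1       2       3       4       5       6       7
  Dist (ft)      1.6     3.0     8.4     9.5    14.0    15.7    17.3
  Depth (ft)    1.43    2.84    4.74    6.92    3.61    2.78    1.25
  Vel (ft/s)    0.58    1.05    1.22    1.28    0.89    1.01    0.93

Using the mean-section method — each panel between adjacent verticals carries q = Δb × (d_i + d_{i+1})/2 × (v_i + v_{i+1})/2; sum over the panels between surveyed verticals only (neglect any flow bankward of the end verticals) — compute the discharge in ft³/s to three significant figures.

Panel 1-2: Δb = 1.4 ft, d̄ = (1.43+2.84)/2 = 2.135, v̄ = (0.58+1.05)/2 = 0.815 → q = 1.4×2.135×0.815 = 2.436 ft³/s
Panel 2-3: Δb = 5.4 ft, d̄ = (2.84+4.74)/2 = 3.79, v̄ = (1.05+1.22)/2 = 1.135 → q = 5.4×3.79×1.135 = 23.23 ft³/s
Panel 3-4: Δb = 1.1 ft, d̄ = (4.74+6.92)/2 = 5.83, v̄ = (1.22+1.28)/2 = 1.25 → q = 1.1×5.83×1.25 = 8.016 ft³/s
Panel 4-5: Δb = 4.5 ft, d̄ = (6.92+3.61)/2 = 5.265, v̄ = (1.28+0.89)/2 = 1.085 → q = 4.5×5.265×1.085 = 25.71 ft³/s
Panel 5-6: Δb = 1.7 ft, d̄ = (3.61+2.78)/2 = 3.195, v̄ = (0.89+1.01)/2 = 0.95 → q = 1.7×3.195×0.95 = 5.160 ft³/s
Panel 6-7: Δb = 1.6 ft, d̄ = (2.78+1.25)/2 = 2.015, v̄ = (1.01+0.93)/2 = 0.97 → q = 1.6×2.015×0.97 = 3.127 ft³/s
Q = Σ q = 67.67 ft³/s

67.7 ft³/s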